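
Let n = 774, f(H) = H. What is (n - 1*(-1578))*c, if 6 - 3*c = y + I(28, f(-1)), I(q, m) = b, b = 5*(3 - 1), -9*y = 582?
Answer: 142688/3 ≈ 47563.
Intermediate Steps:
y = -194/3 (y = -⅑*582 = -194/3 ≈ -64.667)
b = 10 (b = 5*2 = 10)
I(q, m) = 10
c = 182/9 (c = 2 - (-194/3 + 10)/3 = 2 - ⅓*(-164/3) = 2 + 164/9 = 182/9 ≈ 20.222)
(n - 1*(-1578))*c = (774 - 1*(-1578))*(182/9) = (774 + 1578)*(182/9) = 2352*(182/9) = 142688/3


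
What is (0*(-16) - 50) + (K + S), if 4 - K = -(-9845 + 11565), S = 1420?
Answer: 3094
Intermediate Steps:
K = 1724 (K = 4 - (-1)*(-9845 + 11565) = 4 - (-1)*1720 = 4 - 1*(-1720) = 4 + 1720 = 1724)
(0*(-16) - 50) + (K + S) = (0*(-16) - 50) + (1724 + 1420) = (0 - 50) + 3144 = -50 + 3144 = 3094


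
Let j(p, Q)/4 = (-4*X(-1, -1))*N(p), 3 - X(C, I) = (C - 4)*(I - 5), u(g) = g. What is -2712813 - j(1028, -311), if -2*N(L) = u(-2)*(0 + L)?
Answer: -3156909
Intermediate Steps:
X(C, I) = 3 - (-5 + I)*(-4 + C) (X(C, I) = 3 - (C - 4)*(I - 5) = 3 - (-4 + C)*(-5 + I) = 3 - (-5 + I)*(-4 + C))
N(L) = L (N(L) = -(-1)*(0 + L) = -(-1)*L = L)
j(p, Q) = 432*p (j(p, Q) = 4*((-4*(-17 + 4*(-1) + 5*(-1) - 1*(-1)*(-1)))*p) = 4*((-4*(-17 - 4 - 5 - 1))*p) = 4*((-4*(-27))*p) = 4*(108*p) = 432*p)
-2712813 - j(1028, -311) = -2712813 - 432*1028 = -2712813 - 1*444096 = -2712813 - 444096 = -3156909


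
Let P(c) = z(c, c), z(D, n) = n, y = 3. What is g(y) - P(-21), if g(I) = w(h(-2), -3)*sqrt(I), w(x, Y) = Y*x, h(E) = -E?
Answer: 21 - 6*sqrt(3) ≈ 10.608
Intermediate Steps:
P(c) = c
g(I) = -6*sqrt(I) (g(I) = (-(-3)*(-2))*sqrt(I) = (-3*2)*sqrt(I) = -6*sqrt(I))
g(y) - P(-21) = -6*sqrt(3) - 1*(-21) = -6*sqrt(3) + 21 = 21 - 6*sqrt(3)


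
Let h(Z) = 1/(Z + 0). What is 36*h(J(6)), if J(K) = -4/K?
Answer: -54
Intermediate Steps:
h(Z) = 1/Z
36*h(J(6)) = 36/((-4/6)) = 36/((-4*⅙)) = 36/(-⅔) = 36*(-3/2) = -54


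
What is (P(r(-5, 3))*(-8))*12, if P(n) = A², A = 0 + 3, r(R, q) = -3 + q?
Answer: -864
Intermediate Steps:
A = 3
P(n) = 9 (P(n) = 3² = 9)
(P(r(-5, 3))*(-8))*12 = (9*(-8))*12 = -72*12 = -864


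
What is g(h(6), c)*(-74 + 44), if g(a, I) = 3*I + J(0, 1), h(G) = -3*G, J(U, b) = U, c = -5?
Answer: 450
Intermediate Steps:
g(a, I) = 3*I (g(a, I) = 3*I + 0 = 3*I)
g(h(6), c)*(-74 + 44) = (3*(-5))*(-74 + 44) = -15*(-30) = 450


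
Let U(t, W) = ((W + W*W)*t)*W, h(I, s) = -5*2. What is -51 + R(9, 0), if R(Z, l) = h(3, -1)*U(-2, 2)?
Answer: 189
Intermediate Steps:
h(I, s) = -10
U(t, W) = W*t*(W + W²) (U(t, W) = ((W + W²)*t)*W = (t*(W + W²))*W = W*t*(W + W²))
R(Z, l) = 240 (R(Z, l) = -(-20)*2²*(1 + 2) = -(-20)*4*3 = -10*(-24) = 240)
-51 + R(9, 0) = -51 + 240 = 189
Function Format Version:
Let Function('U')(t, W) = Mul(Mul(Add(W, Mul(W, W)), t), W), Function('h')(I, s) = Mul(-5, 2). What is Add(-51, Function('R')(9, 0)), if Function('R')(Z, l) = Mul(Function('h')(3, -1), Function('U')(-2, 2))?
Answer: 189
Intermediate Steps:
Function('h')(I, s) = -10
Function('U')(t, W) = Mul(W, t, Add(W, Pow(W, 2))) (Function('U')(t, W) = Mul(Mul(Add(W, Pow(W, 2)), t), W) = Mul(Mul(t, Add(W, Pow(W, 2))), W) = Mul(W, t, Add(W, Pow(W, 2))))
Function('R')(Z, l) = 240 (Function('R')(Z, l) = Mul(-10, Mul(-2, Pow(2, 2), Add(1, 2))) = Mul(-10, Mul(-2, 4, 3)) = Mul(-10, -24) = 240)
Add(-51, Function('R')(9, 0)) = Add(-51, 240) = 189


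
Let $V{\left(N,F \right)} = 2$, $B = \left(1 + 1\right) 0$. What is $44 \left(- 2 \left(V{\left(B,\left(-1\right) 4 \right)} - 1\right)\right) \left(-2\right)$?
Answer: $176$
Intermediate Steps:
$B = 0$ ($B = 2 \cdot 0 = 0$)
$44 \left(- 2 \left(V{\left(B,\left(-1\right) 4 \right)} - 1\right)\right) \left(-2\right) = 44 \left(- 2 \left(2 - 1\right)\right) \left(-2\right) = 44 \left(\left(-2\right) 1\right) \left(-2\right) = 44 \left(-2\right) \left(-2\right) = \left(-88\right) \left(-2\right) = 176$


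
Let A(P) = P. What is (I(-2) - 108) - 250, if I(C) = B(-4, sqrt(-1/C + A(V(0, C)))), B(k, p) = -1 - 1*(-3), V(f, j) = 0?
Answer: -356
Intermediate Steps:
B(k, p) = 2 (B(k, p) = -1 + 3 = 2)
I(C) = 2
(I(-2) - 108) - 250 = (2 - 108) - 250 = -106 - 250 = -356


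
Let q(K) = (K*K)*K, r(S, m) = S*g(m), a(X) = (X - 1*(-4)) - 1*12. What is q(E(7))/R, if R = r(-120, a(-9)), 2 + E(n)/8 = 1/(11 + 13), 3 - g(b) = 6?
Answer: -103823/9720 ≈ -10.681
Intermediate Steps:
g(b) = -3 (g(b) = 3 - 1*6 = 3 - 6 = -3)
E(n) = -47/3 (E(n) = -16 + 8/(11 + 13) = -16 + 8/24 = -16 + 8*(1/24) = -16 + ⅓ = -47/3)
a(X) = -8 + X (a(X) = (X + 4) - 12 = (4 + X) - 12 = -8 + X)
r(S, m) = -3*S (r(S, m) = S*(-3) = -3*S)
R = 360 (R = -3*(-120) = 360)
q(K) = K³ (q(K) = K²*K = K³)
q(E(7))/R = (-47/3)³/360 = -103823/27*1/360 = -103823/9720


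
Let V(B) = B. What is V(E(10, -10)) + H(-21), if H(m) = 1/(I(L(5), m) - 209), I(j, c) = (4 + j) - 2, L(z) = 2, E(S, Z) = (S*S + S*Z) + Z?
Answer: -2051/205 ≈ -10.005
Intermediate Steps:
E(S, Z) = Z + S² + S*Z (E(S, Z) = (S² + S*Z) + Z = Z + S² + S*Z)
I(j, c) = 2 + j
H(m) = -1/205 (H(m) = 1/((2 + 2) - 209) = 1/(4 - 209) = 1/(-205) = -1/205)
V(E(10, -10)) + H(-21) = (-10 + 10² + 10*(-10)) - 1/205 = (-10 + 100 - 100) - 1/205 = -10 - 1/205 = -2051/205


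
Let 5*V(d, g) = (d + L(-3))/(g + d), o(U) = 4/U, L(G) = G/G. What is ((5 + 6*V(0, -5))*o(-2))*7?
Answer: -1666/25 ≈ -66.640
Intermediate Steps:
L(G) = 1
V(d, g) = (1 + d)/(5*(d + g)) (V(d, g) = ((d + 1)/(g + d))/5 = ((1 + d)/(d + g))/5 = (1 + d)/(5*(d + g)))
((5 + 6*V(0, -5))*o(-2))*7 = ((5 + 6*((1 + 0)/(5*(0 - 5))))*(4/(-2)))*7 = ((5 + 6*((⅕)*1/(-5)))*(4*(-½)))*7 = ((5 + 6*((⅕)*(-⅕)*1))*(-2))*7 = ((5 + 6*(-1/25))*(-2))*7 = ((5 - 6/25)*(-2))*7 = ((119/25)*(-2))*7 = -238/25*7 = -1666/25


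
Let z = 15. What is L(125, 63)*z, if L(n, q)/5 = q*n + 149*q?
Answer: 1294650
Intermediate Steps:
L(n, q) = 745*q + 5*n*q (L(n, q) = 5*(q*n + 149*q) = 5*(n*q + 149*q) = 5*(149*q + n*q) = 745*q + 5*n*q)
L(125, 63)*z = (5*63*(149 + 125))*15 = (5*63*274)*15 = 86310*15 = 1294650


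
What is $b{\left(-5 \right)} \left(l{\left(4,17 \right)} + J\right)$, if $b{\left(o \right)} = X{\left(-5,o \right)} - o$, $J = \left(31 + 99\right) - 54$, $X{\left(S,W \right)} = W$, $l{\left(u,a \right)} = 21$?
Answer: $0$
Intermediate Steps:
$J = 76$ ($J = 130 - 54 = 76$)
$b{\left(o \right)} = 0$ ($b{\left(o \right)} = o - o = 0$)
$b{\left(-5 \right)} \left(l{\left(4,17 \right)} + J\right) = 0 \left(21 + 76\right) = 0 \cdot 97 = 0$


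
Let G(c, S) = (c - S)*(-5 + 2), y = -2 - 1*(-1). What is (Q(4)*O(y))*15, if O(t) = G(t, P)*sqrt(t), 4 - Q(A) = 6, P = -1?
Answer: 0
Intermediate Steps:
y = -1 (y = -2 + 1 = -1)
G(c, S) = -3*c + 3*S (G(c, S) = (c - S)*(-3) = -3*c + 3*S)
Q(A) = -2 (Q(A) = 4 - 1*6 = 4 - 6 = -2)
O(t) = sqrt(t)*(-3 - 3*t) (O(t) = (-3*t + 3*(-1))*sqrt(t) = (-3*t - 3)*sqrt(t) = (-3 - 3*t)*sqrt(t) = sqrt(t)*(-3 - 3*t))
(Q(4)*O(y))*15 = -6*sqrt(-1)*(-1 - 1*(-1))*15 = -6*I*(-1 + 1)*15 = -6*I*0*15 = -2*0*15 = 0*15 = 0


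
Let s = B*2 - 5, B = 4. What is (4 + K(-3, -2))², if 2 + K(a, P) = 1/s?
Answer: 49/9 ≈ 5.4444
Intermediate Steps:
s = 3 (s = 4*2 - 5 = 8 - 5 = 3)
K(a, P) = -5/3 (K(a, P) = -2 + 1/3 = -2 + ⅓ = -5/3)
(4 + K(-3, -2))² = (4 - 5/3)² = (7/3)² = 49/9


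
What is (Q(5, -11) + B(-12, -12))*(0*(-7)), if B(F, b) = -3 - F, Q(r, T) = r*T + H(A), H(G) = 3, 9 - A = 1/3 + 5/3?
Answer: 0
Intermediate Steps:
A = 7 (A = 9 - (1/3 + 5/3) = 9 - (1*(⅓) + 5*(⅓)) = 9 - (⅓ + 5/3) = 9 - 1*2 = 9 - 2 = 7)
Q(r, T) = 3 + T*r (Q(r, T) = r*T + 3 = T*r + 3 = 3 + T*r)
(Q(5, -11) + B(-12, -12))*(0*(-7)) = ((3 - 11*5) + (-3 - 1*(-12)))*(0*(-7)) = ((3 - 55) + (-3 + 12))*0 = (-52 + 9)*0 = -43*0 = 0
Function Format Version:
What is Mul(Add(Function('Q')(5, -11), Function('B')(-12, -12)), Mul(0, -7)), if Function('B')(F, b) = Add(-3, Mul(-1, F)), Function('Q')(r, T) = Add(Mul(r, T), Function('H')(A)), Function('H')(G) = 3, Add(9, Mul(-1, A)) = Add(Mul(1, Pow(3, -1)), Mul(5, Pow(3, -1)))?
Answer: 0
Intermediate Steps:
A = 7 (A = Add(9, Mul(-1, Add(Mul(1, Pow(3, -1)), Mul(5, Pow(3, -1))))) = Add(9, Mul(-1, Add(Mul(1, Rational(1, 3)), Mul(5, Rational(1, 3))))) = Add(9, Mul(-1, Add(Rational(1, 3), Rational(5, 3)))) = Add(9, Mul(-1, 2)) = Add(9, -2) = 7)
Function('Q')(r, T) = Add(3, Mul(T, r)) (Function('Q')(r, T) = Add(Mul(r, T), 3) = Add(Mul(T, r), 3) = Add(3, Mul(T, r)))
Mul(Add(Function('Q')(5, -11), Function('B')(-12, -12)), Mul(0, -7)) = Mul(Add(Add(3, Mul(-11, 5)), Add(-3, Mul(-1, -12))), Mul(0, -7)) = Mul(Add(Add(3, -55), Add(-3, 12)), 0) = Mul(Add(-52, 9), 0) = Mul(-43, 0) = 0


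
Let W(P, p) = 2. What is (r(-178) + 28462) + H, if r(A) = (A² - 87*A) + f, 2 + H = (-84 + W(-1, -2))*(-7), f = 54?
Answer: 76258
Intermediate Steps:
H = 572 (H = -2 + (-84 + 2)*(-7) = -2 - 82*(-7) = -2 + 574 = 572)
r(A) = 54 + A² - 87*A (r(A) = (A² - 87*A) + 54 = 54 + A² - 87*A)
(r(-178) + 28462) + H = ((54 + (-178)² - 87*(-178)) + 28462) + 572 = ((54 + 31684 + 15486) + 28462) + 572 = (47224 + 28462) + 572 = 75686 + 572 = 76258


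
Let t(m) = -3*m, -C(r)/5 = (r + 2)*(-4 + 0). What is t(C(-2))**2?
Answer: 0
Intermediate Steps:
C(r) = 40 + 20*r (C(r) = -5*(r + 2)*(-4 + 0) = -5*(2 + r)*(-4) = -5*(-8 - 4*r) = 40 + 20*r)
t(C(-2))**2 = (-3*(40 + 20*(-2)))**2 = (-3*(40 - 40))**2 = (-3*0)**2 = 0**2 = 0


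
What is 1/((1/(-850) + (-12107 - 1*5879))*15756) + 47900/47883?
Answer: 1923019892741975/1922337408120558 ≈ 1.0004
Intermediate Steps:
1/((1/(-850) + (-12107 - 1*5879))*15756) + 47900/47883 = (1/15756)/(-1/850 + (-12107 - 5879)) + 47900*(1/47883) = (1/15756)/(-1/850 - 17986) + 47900/47883 = (1/15756)/(-15288101/850) + 47900/47883 = -850/15288101*1/15756 + 47900/47883 = -425/120439659678 + 47900/47883 = 1923019892741975/1922337408120558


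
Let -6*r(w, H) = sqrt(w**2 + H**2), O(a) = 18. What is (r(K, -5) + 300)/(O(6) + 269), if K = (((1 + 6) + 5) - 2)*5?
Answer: 300/287 - 5*sqrt(101)/1722 ≈ 1.0161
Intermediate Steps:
K = 50 (K = ((7 + 5) - 2)*5 = (12 - 2)*5 = 10*5 = 50)
r(w, H) = -sqrt(H**2 + w**2)/6 (r(w, H) = -sqrt(w**2 + H**2)/6 = -sqrt(H**2 + w**2)/6)
(r(K, -5) + 300)/(O(6) + 269) = (-sqrt((-5)**2 + 50**2)/6 + 300)/(18 + 269) = (-sqrt(25 + 2500)/6 + 300)/287 = (-5*sqrt(101)/6 + 300)*(1/287) = (300 - 5*sqrt(101)/6)*(1/287) = 300/287 - 5*sqrt(101)/1722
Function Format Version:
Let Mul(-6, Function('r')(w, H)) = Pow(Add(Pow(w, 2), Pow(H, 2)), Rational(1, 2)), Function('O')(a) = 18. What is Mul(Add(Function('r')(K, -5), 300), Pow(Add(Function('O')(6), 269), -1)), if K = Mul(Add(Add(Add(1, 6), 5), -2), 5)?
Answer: Add(Rational(300, 287), Mul(Rational(-5, 1722), Pow(101, Rational(1, 2)))) ≈ 1.0161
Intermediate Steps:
K = 50 (K = Mul(Add(Add(7, 5), -2), 5) = Mul(Add(12, -2), 5) = Mul(10, 5) = 50)
Function('r')(w, H) = Mul(Rational(-1, 6), Pow(Add(Pow(H, 2), Pow(w, 2)), Rational(1, 2))) (Function('r')(w, H) = Mul(Rational(-1, 6), Pow(Add(Pow(w, 2), Pow(H, 2)), Rational(1, 2))) = Mul(Rational(-1, 6), Pow(Add(Pow(H, 2), Pow(w, 2)), Rational(1, 2))))
Mul(Add(Function('r')(K, -5), 300), Pow(Add(Function('O')(6), 269), -1)) = Mul(Add(Mul(Rational(-1, 6), Pow(Add(Pow(-5, 2), Pow(50, 2)), Rational(1, 2))), 300), Pow(Add(18, 269), -1)) = Mul(Add(Mul(Rational(-1, 6), Pow(Add(25, 2500), Rational(1, 2))), 300), Pow(287, -1)) = Mul(Add(Mul(Rational(-1, 6), Pow(2525, Rational(1, 2))), 300), Rational(1, 287)) = Mul(Add(Mul(Rational(-1, 6), Mul(5, Pow(101, Rational(1, 2)))), 300), Rational(1, 287)) = Mul(Add(Mul(Rational(-5, 6), Pow(101, Rational(1, 2))), 300), Rational(1, 287)) = Mul(Add(300, Mul(Rational(-5, 6), Pow(101, Rational(1, 2)))), Rational(1, 287)) = Add(Rational(300, 287), Mul(Rational(-5, 1722), Pow(101, Rational(1, 2))))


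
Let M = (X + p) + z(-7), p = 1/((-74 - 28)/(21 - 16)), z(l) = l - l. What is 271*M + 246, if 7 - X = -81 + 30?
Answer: 1626973/102 ≈ 15951.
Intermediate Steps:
z(l) = 0
p = -5/102 (p = 1/(-102/5) = -5/102 ≈ -0.049020)
X = 58 (X = 7 - (-81 + 30) = 7 - 1*(-51) = 7 + 51 = 58)
M = 5911/102 (M = (58 - 5/102) + 0 = 5911/102 + 0 = 5911/102 ≈ 57.951)
271*M + 246 = 271*(5911/102) + 246 = 1601881/102 + 246 = 1626973/102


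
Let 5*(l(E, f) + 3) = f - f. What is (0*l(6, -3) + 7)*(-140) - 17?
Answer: -997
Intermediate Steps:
l(E, f) = -3 (l(E, f) = -3 + (f - f)/5 = -3 + (1/5)*0 = -3 + 0 = -3)
(0*l(6, -3) + 7)*(-140) - 17 = (0*(-3) + 7)*(-140) - 17 = (0 + 7)*(-140) - 17 = 7*(-140) - 17 = -980 - 17 = -997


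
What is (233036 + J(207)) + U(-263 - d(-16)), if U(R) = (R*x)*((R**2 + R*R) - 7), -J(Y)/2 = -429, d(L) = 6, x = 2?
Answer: -77622776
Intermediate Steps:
J(Y) = 858 (J(Y) = -2*(-429) = 858)
U(R) = 2*R*(-7 + 2*R**2) (U(R) = (R*2)*((R**2 + R*R) - 7) = (2*R)*((R**2 + R**2) - 7) = (2*R)*(2*R**2 - 7) = (2*R)*(-7 + 2*R**2) = 2*R*(-7 + 2*R**2))
(233036 + J(207)) + U(-263 - d(-16)) = (233036 + 858) + (-14*(-263 - 1*6) + 4*(-263 - 1*6)**3) = 233894 + (-14*(-263 - 6) + 4*(-263 - 6)**3) = 233894 + (-14*(-269) + 4*(-269)**3) = 233894 + (3766 + 4*(-19465109)) = 233894 + (3766 - 77860436) = 233894 - 77856670 = -77622776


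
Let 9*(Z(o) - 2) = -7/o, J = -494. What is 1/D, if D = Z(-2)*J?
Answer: -9/10621 ≈ -0.00084738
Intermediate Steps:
Z(o) = 2 - 7/(9*o) (Z(o) = 2 + (-7/o)/9 = 2 - 7/(9*o))
D = -10621/9 (D = (2 - 7/9/(-2))*(-494) = (2 - 7/9*(-½))*(-494) = (2 + 7/18)*(-494) = (43/18)*(-494) = -10621/9 ≈ -1180.1)
1/D = 1/(-10621/9) = -9/10621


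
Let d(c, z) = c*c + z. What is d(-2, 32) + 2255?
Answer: 2291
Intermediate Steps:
d(c, z) = z + c² (d(c, z) = c² + z = z + c²)
d(-2, 32) + 2255 = (32 + (-2)²) + 2255 = (32 + 4) + 2255 = 36 + 2255 = 2291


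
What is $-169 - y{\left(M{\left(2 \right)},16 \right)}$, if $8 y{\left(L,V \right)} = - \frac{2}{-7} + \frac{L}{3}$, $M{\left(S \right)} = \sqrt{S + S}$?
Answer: $- \frac{7103}{42} \approx -169.12$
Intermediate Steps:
$M{\left(S \right)} = \sqrt{2} \sqrt{S}$ ($M{\left(S \right)} = \sqrt{2 S} = \sqrt{2} \sqrt{S}$)
$y{\left(L,V \right)} = \frac{1}{28} + \frac{L}{24}$ ($y{\left(L,V \right)} = \frac{- \frac{2}{-7} + \frac{L}{3}}{8} = \frac{\left(-2\right) \left(- \frac{1}{7}\right) + L \frac{1}{3}}{8} = \frac{\frac{2}{7} + \frac{L}{3}}{8} = \frac{1}{28} + \frac{L}{24}$)
$-169 - y{\left(M{\left(2 \right)},16 \right)} = -169 - \left(\frac{1}{28} + \frac{\sqrt{2} \sqrt{2}}{24}\right) = -169 - \left(\frac{1}{28} + \frac{1}{24} \cdot 2\right) = -169 - \left(\frac{1}{28} + \frac{1}{12}\right) = -169 - \frac{5}{42} = - \frac{7103}{42}$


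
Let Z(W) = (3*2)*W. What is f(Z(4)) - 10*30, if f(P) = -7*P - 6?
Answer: -474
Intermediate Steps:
Z(W) = 6*W
f(P) = -6 - 7*P
f(Z(4)) - 10*30 = (-6 - 42*4) - 10*30 = (-6 - 7*24) - 300 = (-6 - 168) - 300 = -174 - 300 = -474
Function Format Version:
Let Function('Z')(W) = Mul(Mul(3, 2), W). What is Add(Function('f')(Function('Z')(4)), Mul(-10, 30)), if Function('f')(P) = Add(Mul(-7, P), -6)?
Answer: -474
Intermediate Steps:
Function('Z')(W) = Mul(6, W)
Function('f')(P) = Add(-6, Mul(-7, P))
Add(Function('f')(Function('Z')(4)), Mul(-10, 30)) = Add(Add(-6, Mul(-7, Mul(6, 4))), Mul(-10, 30)) = Add(Add(-6, Mul(-7, 24)), -300) = Add(Add(-6, -168), -300) = Add(-174, -300) = -474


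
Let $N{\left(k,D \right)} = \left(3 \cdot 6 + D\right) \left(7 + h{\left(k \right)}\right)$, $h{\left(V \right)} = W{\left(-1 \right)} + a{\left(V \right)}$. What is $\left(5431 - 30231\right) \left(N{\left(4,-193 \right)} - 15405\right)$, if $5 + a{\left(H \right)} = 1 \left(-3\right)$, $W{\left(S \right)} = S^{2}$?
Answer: $382044000$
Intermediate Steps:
$a{\left(H \right)} = -8$ ($a{\left(H \right)} = -5 + 1 \left(-3\right) = -5 - 3 = -8$)
$h{\left(V \right)} = -7$ ($h{\left(V \right)} = \left(-1\right)^{2} - 8 = 1 - 8 = -7$)
$N{\left(k,D \right)} = 0$ ($N{\left(k,D \right)} = \left(3 \cdot 6 + D\right) \left(7 - 7\right) = \left(18 + D\right) 0 = 0$)
$\left(5431 - 30231\right) \left(N{\left(4,-193 \right)} - 15405\right) = \left(5431 - 30231\right) \left(0 - 15405\right) = \left(-24800\right) \left(-15405\right) = 382044000$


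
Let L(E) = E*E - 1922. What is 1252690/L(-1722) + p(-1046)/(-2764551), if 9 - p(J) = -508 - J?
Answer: 1732346505344/4096182690231 ≈ 0.42292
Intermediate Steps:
p(J) = 517 + J (p(J) = 9 - (-508 - J) = 9 + (508 + J) = 517 + J)
L(E) = -1922 + E**2 (L(E) = E**2 - 1922 = -1922 + E**2)
1252690/L(-1722) + p(-1046)/(-2764551) = 1252690/(-1922 + (-1722)**2) + (517 - 1046)/(-2764551) = 1252690/(-1922 + 2965284) - 529*(-1/2764551) = 1252690/2963362 + 529/2764551 = 1252690*(1/2963362) + 529/2764551 = 626345/1481681 + 529/2764551 = 1732346505344/4096182690231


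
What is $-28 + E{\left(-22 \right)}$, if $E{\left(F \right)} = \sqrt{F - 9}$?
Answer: $-28 + i \sqrt{31} \approx -28.0 + 5.5678 i$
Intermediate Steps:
$E{\left(F \right)} = \sqrt{-9 + F}$
$-28 + E{\left(-22 \right)} = -28 + \sqrt{-9 - 22} = -28 + \sqrt{-31} = -28 + i \sqrt{31}$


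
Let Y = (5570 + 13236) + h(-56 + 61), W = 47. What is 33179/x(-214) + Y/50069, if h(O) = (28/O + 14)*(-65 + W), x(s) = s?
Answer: -8286451831/53573830 ≈ -154.67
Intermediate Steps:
h(O) = -252 - 504/O (h(O) = (28/O + 14)*(-65 + 47) = (14 + 28/O)*(-18) = -252 - 504/O)
Y = 92266/5 (Y = (5570 + 13236) + (-252 - 504/(-56 + 61)) = 18806 + (-252 - 504/5) = 18806 - 1764/5 = 92266/5 ≈ 18453.)
33179/x(-214) + Y/50069 = 33179/(-214) + (92266/5)/50069 = 33179*(-1/214) + (92266/5)*(1/50069) = -33179/214 + 92266/250345 = -8286451831/53573830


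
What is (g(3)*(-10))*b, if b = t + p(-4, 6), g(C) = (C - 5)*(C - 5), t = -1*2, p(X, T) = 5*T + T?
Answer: -1360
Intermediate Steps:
p(X, T) = 6*T
t = -2
g(C) = (-5 + C)² (g(C) = (-5 + C)*(-5 + C) = (-5 + C)²)
b = 34 (b = -2 + 6*6 = -2 + 36 = 34)
(g(3)*(-10))*b = ((-5 + 3)²*(-10))*34 = ((-2)²*(-10))*34 = (4*(-10))*34 = -40*34 = -1360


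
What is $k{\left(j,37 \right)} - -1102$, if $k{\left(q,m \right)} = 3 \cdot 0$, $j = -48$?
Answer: $1102$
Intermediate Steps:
$k{\left(q,m \right)} = 0$
$k{\left(j,37 \right)} - -1102 = 0 - -1102 = 0 + 1102 = 1102$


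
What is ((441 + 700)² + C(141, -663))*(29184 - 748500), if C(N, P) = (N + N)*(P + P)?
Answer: -667488562884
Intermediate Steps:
C(N, P) = 4*N*P (C(N, P) = (2*N)*(2*P) = 4*N*P)
((441 + 700)² + C(141, -663))*(29184 - 748500) = ((441 + 700)² + 4*141*(-663))*(29184 - 748500) = (1141² - 373932)*(-719316) = (1301881 - 373932)*(-719316) = 927949*(-719316) = -667488562884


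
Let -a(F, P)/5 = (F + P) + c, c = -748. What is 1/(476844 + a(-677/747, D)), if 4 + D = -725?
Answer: 747/361722448 ≈ 2.0651e-6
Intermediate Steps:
D = -729 (D = -4 - 725 = -729)
a(F, P) = 3740 - 5*F - 5*P (a(F, P) = -5*((F + P) - 748) = -5*(-748 + F + P) = 3740 - 5*F - 5*P)
1/(476844 + a(-677/747, D)) = 1/(476844 + (3740 - (-3385)/747 - 5*(-729))) = 1/(476844 + (3740 - (-3385)/747 + 3645)) = 1/(476844 + (3740 - 5*(-677/747) + 3645)) = 1/(476844 + (3740 + 3385/747 + 3645)) = 1/(476844 + 5519980/747) = 1/(361722448/747) = 747/361722448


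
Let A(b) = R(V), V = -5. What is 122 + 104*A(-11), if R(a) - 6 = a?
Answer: 226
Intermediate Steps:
R(a) = 6 + a
A(b) = 1 (A(b) = 6 - 5 = 1)
122 + 104*A(-11) = 122 + 104*1 = 122 + 104 = 226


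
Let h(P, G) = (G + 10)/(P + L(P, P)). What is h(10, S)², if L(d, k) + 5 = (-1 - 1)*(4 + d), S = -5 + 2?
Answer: 49/529 ≈ 0.092628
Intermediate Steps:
S = -3
L(d, k) = -13 - 2*d (L(d, k) = -5 + (-1 - 1)*(4 + d) = -5 - 2*(4 + d) = -5 + (-8 - 2*d) = -13 - 2*d)
h(P, G) = (10 + G)/(-13 - P) (h(P, G) = (G + 10)/(P + (-13 - 2*P)) = (10 + G)/(-13 - P))
h(10, S)² = ((10 - 3)/(-13 - 1*10))² = (7/(-13 - 10))² = (7/(-23))² = (-1/23*7)² = (-7/23)² = 49/529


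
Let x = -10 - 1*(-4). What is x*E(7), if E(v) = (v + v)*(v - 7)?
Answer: 0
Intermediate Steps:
E(v) = 2*v*(-7 + v) (E(v) = (2*v)*(-7 + v) = 2*v*(-7 + v))
x = -6 (x = -10 + 4 = -6)
x*E(7) = -12*7*(-7 + 7) = -12*7*0 = -6*0 = 0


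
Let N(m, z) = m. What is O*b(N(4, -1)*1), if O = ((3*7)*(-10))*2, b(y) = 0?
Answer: 0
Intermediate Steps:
O = -420 (O = (21*(-10))*2 = -210*2 = -420)
O*b(N(4, -1)*1) = -420*0 = 0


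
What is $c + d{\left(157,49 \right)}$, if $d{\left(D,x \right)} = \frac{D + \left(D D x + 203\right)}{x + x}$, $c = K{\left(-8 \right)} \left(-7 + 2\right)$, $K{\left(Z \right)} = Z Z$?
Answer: $\frac{1176801}{98} \approx 12008.0$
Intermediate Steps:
$K{\left(Z \right)} = Z^{2}$
$c = -320$ ($c = \left(-8\right)^{2} \left(-7 + 2\right) = 64 \left(-5\right) = -320$)
$d{\left(D,x \right)} = \frac{203 + D + x D^{2}}{2 x}$ ($d{\left(D,x \right)} = \frac{D + \left(D^{2} x + 203\right)}{2 x} = \left(D + \left(x D^{2} + 203\right)\right) \frac{1}{2 x} = \left(D + \left(203 + x D^{2}\right)\right) \frac{1}{2 x} = \left(203 + D + x D^{2}\right) \frac{1}{2 x} = \frac{203 + D + x D^{2}}{2 x}$)
$c + d{\left(157,49 \right)} = -320 + \frac{203 + 157 + 49 \cdot 157^{2}}{2 \cdot 49} = -320 + \frac{1}{2} \cdot \frac{1}{49} \left(203 + 157 + 49 \cdot 24649\right) = -320 + \frac{1}{2} \cdot \frac{1}{49} \left(203 + 157 + 1207801\right) = -320 + \frac{1}{2} \cdot \frac{1}{49} \cdot 1208161 = -320 + \frac{1208161}{98} = \frac{1176801}{98}$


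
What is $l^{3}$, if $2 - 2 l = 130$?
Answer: $-262144$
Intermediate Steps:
$l = -64$ ($l = 1 - 65 = -64$)
$l^{3} = \left(-64\right)^{3} = -262144$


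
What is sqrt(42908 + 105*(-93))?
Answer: sqrt(33143) ≈ 182.05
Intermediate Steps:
sqrt(42908 + 105*(-93)) = sqrt(42908 - 9765) = sqrt(33143)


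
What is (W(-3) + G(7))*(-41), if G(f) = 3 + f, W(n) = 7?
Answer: -697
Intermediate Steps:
(W(-3) + G(7))*(-41) = (7 + (3 + 7))*(-41) = (7 + 10)*(-41) = 17*(-41) = -697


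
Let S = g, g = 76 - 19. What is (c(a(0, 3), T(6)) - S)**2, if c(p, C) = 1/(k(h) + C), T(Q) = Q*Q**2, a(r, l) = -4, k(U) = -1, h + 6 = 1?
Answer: 150160516/46225 ≈ 3248.5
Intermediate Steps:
h = -5 (h = -6 + 1 = -5)
T(Q) = Q**3
c(p, C) = 1/(-1 + C)
g = 57
S = 57
(c(a(0, 3), T(6)) - S)**2 = (1/(-1 + 6**3) - 1*57)**2 = (1/(-1 + 216) - 57)**2 = (1/215 - 57)**2 = (-12254/215)**2 = 150160516/46225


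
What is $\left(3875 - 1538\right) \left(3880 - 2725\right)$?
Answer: $2699235$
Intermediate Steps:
$\left(3875 - 1538\right) \left(3880 - 2725\right) = 2337 \left(3880 - 2725\right) = 2337 \cdot 1155 = 2699235$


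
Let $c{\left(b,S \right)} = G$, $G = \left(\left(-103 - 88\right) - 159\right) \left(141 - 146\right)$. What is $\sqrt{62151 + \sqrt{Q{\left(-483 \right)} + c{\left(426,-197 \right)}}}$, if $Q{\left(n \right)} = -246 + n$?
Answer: $\sqrt{62151 + \sqrt{1021}} \approx 249.36$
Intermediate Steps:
$G = 1750$ ($G = \left(\left(-103 - 88\right) - 159\right) \left(-5\right) = \left(-191 - 159\right) \left(-5\right) = \left(-350\right) \left(-5\right) = 1750$)
$c{\left(b,S \right)} = 1750$
$\sqrt{62151 + \sqrt{Q{\left(-483 \right)} + c{\left(426,-197 \right)}}} = \sqrt{62151 + \sqrt{\left(-246 - 483\right) + 1750}} = \sqrt{62151 + \sqrt{-729 + 1750}} = \sqrt{62151 + \sqrt{1021}}$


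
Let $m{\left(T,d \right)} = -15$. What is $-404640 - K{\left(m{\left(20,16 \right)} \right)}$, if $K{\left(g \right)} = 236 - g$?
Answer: $-404891$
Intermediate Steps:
$-404640 - K{\left(m{\left(20,16 \right)} \right)} = -404640 - \left(236 - -15\right) = -404640 - \left(236 + 15\right) = -404640 - 251 = -404891$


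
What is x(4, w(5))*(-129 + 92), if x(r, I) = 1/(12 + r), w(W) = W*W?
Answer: -37/16 ≈ -2.3125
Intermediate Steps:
w(W) = W²
x(4, w(5))*(-129 + 92) = (-129 + 92)/(12 + 4) = -37/16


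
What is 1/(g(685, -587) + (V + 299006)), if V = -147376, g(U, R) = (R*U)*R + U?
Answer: 1/236182080 ≈ 4.2340e-9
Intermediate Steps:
g(U, R) = U + U*R**2 (g(U, R) = U*R**2 + U = U + U*R**2)
1/(g(685, -587) + (V + 299006)) = 1/(685*(1 + (-587)**2) + (-147376 + 299006)) = 1/(685*(1 + 344569) + 151630) = 1/(685*344570 + 151630) = 1/(236030450 + 151630) = 1/236182080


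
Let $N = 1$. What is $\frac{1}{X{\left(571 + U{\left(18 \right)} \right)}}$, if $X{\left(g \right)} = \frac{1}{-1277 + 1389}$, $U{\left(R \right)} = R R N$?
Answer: $112$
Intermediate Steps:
$U{\left(R \right)} = R^{2}$ ($U{\left(R \right)} = R R 1 = R^{2} \cdot 1 = R^{2}$)
$X{\left(g \right)} = \frac{1}{112}$
$\frac{1}{X{\left(571 + U{\left(18 \right)} \right)}} = \frac{1}{\frac{1}{112}} = 112$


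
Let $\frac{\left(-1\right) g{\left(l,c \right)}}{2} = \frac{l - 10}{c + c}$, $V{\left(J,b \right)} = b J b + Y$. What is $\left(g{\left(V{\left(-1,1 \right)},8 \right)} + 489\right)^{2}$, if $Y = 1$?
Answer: $\frac{3845521}{16} \approx 2.4035 \cdot 10^{5}$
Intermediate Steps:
$V{\left(J,b \right)} = 1 + J b^{2}$ ($V{\left(J,b \right)} = b J b + 1 = J b b + 1 = J b^{2} + 1 = 1 + J b^{2}$)
$g{\left(l,c \right)} = - \frac{-10 + l}{c}$ ($g{\left(l,c \right)} = - 2 \frac{l - 10}{c + c} = - 2 \frac{-10 + l}{2 c} = - \frac{-10 + l}{c}$)
$\left(g{\left(V{\left(-1,1 \right)},8 \right)} + 489\right)^{2} = \left(\frac{10 - \left(1 - 1^{2}\right)}{8} + 489\right)^{2} = \left(\frac{10 - \left(1 - 1\right)}{8} + 489\right)^{2} = \left(\frac{10 - 0}{8} + 489\right)^{2} = \left(\frac{10 + 0}{8} + 489\right)^{2} = \left(\frac{1}{8} \cdot 10 + 489\right)^{2} = \left(\frac{5}{4} + 489\right)^{2} = \left(\frac{1961}{4}\right)^{2} = \frac{3845521}{16}$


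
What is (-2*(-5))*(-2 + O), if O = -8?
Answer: -100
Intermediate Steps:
(-2*(-5))*(-2 + O) = (-2*(-5))*(-2 - 8) = 10*(-10) = -100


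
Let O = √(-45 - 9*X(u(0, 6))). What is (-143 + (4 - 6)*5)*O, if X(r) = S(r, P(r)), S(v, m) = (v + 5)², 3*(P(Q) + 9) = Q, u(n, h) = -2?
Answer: -459*I*√14 ≈ -1717.4*I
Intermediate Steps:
P(Q) = -9 + Q/3
S(v, m) = (5 + v)²
X(r) = (5 + r)²
O = 3*I*√14 (O = √(-45 - 9*(5 - 2)²) = √(-45 - 9*3²) = √(-45 - 9*9) = √(-45 - 81) = √(-126) = 3*I*√14 ≈ 11.225*I)
(-143 + (4 - 6)*5)*O = (-143 + (4 - 6)*5)*(3*I*√14) = (-143 - 2*5)*(3*I*√14) = (-143 - 10)*(3*I*√14) = -459*I*√14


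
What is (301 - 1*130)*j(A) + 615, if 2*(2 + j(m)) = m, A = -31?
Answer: -4755/2 ≈ -2377.5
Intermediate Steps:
j(m) = -2 + m/2
(301 - 1*130)*j(A) + 615 = (301 - 1*130)*(-2 + (1/2)*(-31)) + 615 = (301 - 130)*(-2 - 31/2) + 615 = 171*(-35/2) + 615 = -5985/2 + 615 = -4755/2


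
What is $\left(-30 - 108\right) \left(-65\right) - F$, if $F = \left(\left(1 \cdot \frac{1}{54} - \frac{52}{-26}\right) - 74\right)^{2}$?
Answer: $\frac{11047751}{2916} \approx 3788.7$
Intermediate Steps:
$F = \frac{15108769}{2916}$ ($F = \left(\left(1 \cdot \frac{1}{54} - -2\right) - 74\right)^{2} = \left(\left(\frac{1}{54} + 2\right) - 74\right)^{2} = \left(\frac{109}{54} - 74\right)^{2} = \left(- \frac{3887}{54}\right)^{2} = \frac{15108769}{2916} \approx 5181.3$)
$\left(-30 - 108\right) \left(-65\right) - F = \left(-30 - 108\right) \left(-65\right) - \frac{15108769}{2916} = \left(-138\right) \left(-65\right) - \frac{15108769}{2916} = 8970 - \frac{15108769}{2916} = \frac{11047751}{2916}$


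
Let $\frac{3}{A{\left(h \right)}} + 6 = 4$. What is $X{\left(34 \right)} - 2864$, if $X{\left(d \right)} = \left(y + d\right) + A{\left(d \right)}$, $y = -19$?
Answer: $- \frac{5701}{2} \approx -2850.5$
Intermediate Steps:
$A{\left(h \right)} = - \frac{3}{2}$ ($A{\left(h \right)} = \frac{3}{-6 + 4} = \frac{3}{-2} = 3 \left(- \frac{1}{2}\right) = - \frac{3}{2}$)
$X{\left(d \right)} = - \frac{41}{2} + d$ ($X{\left(d \right)} = \left(-19 + d\right) - \frac{3}{2} = - \frac{41}{2} + d$)
$X{\left(34 \right)} - 2864 = \left(- \frac{41}{2} + 34\right) - 2864 = \frac{27}{2} - 2864 = - \frac{5701}{2}$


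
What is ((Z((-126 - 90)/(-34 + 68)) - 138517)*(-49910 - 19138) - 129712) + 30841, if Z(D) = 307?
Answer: 9543025209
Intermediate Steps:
((Z((-126 - 90)/(-34 + 68)) - 138517)*(-49910 - 19138) - 129712) + 30841 = ((307 - 138517)*(-49910 - 19138) - 129712) + 30841 = (-138210*(-69048) - 129712) + 30841 = (9543124080 - 129712) + 30841 = 9542994368 + 30841 = 9543025209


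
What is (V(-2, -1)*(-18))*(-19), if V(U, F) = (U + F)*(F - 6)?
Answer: 7182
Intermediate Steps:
V(U, F) = (-6 + F)*(F + U) (V(U, F) = (F + U)*(-6 + F) = (-6 + F)*(F + U))
(V(-2, -1)*(-18))*(-19) = (((-1)² - 6*(-1) - 6*(-2) - 1*(-2))*(-18))*(-19) = ((1 + 6 + 12 + 2)*(-18))*(-19) = (21*(-18))*(-19) = -378*(-19) = 7182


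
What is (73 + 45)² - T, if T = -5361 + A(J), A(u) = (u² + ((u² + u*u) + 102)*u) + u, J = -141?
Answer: 5620369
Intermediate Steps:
A(u) = u + u² + u*(102 + 2*u²) (A(u) = (u² + ((u² + u²) + 102)*u) + u = (u² + (2*u² + 102)*u) + u = (u² + (102 + 2*u²)*u) + u = (u² + u*(102 + 2*u²)) + u = u + u² + u*(102 + 2*u²))
T = -5606445 (T = -5361 - 141*(103 - 141 + 2*(-141)²) = -5361 - 141*(103 - 141 + 2*19881) = -5361 - 141*(103 - 141 + 39762) = -5361 - 141*39724 = -5361 - 5601084 = -5606445)
(73 + 45)² - T = (73 + 45)² - 1*(-5606445) = 118² + 5606445 = 13924 + 5606445 = 5620369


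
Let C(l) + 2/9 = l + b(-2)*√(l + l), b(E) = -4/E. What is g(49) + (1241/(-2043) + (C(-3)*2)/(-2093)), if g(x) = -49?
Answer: -212108198/4275999 - 4*I*√6/2093 ≈ -49.604 - 0.0046813*I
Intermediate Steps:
C(l) = -2/9 + l + 2*√2*√l (C(l) = -2/9 + (l + (-4/(-2))*√(l + l)) = -2/9 + (l + (-4*(-½))*√(2*l)) = -2/9 + (l + 2*(√2*√l)) = -2/9 + (l + 2*√2*√l) = -2/9 + l + 2*√2*√l)
g(49) + (1241/(-2043) + (C(-3)*2)/(-2093)) = -49 + (1241/(-2043) + ((-2/9 - 3 + 2*√2*√(-3))*2)/(-2093)) = -49 + (1241*(-1/2043) + ((-2/9 - 3 + 2*√2*(I*√3))*2)*(-1/2093)) = -49 + (-1241/2043 + ((-2/9 - 3 + 2*I*√6)*2)*(-1/2093)) = -49 + (-1241/2043 + ((-29/9 + 2*I*√6)*2)*(-1/2093)) = -49 + (-1241/2043 + (-58/9 + 4*I*√6)*(-1/2093)) = -49 + (-1241/2043 + (58/18837 - 4*I*√6/2093)) = -49 + (-2584247/4275999 - 4*I*√6/2093) = -212108198/4275999 - 4*I*√6/2093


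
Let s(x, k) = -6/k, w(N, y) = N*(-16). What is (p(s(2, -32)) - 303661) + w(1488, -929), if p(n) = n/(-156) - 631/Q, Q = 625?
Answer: -170284405617/520000 ≈ -3.2747e+5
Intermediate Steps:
w(N, y) = -16*N
p(n) = -631/625 - n/156 (p(n) = n/(-156) - 631/625 = n*(-1/156) - 631*1/625 = -n/156 - 631/625 = -631/625 - n/156)
(p(s(2, -32)) - 303661) + w(1488, -929) = ((-631/625 - (-1)/(26*(-32))) - 303661) - 16*1488 = ((-631/625 - (-1)*(-1)/(26*32)) - 303661) - 23808 = ((-631/625 - 1/156*3/16) - 303661) - 23808 = ((-631/625 - 1/832) - 303661) - 23808 = (-525617/520000 - 303661) - 23808 = -157904245617/520000 - 23808 = -170284405617/520000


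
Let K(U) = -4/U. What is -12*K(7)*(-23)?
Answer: -1104/7 ≈ -157.71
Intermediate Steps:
-12*K(7)*(-23) = -(-48)/7*(-23) = -12*(-4/7)*(-23) = (48/7)*(-23) = -1104/7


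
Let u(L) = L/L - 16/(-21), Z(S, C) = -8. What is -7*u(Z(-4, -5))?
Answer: -37/3 ≈ -12.333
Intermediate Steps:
u(L) = 37/21 (u(L) = 1 - 16*(-1/21) = 1 + 16/21 = 37/21)
-7*u(Z(-4, -5)) = -7*37/21 = -37/3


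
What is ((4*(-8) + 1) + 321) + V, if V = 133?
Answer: 423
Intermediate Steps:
((4*(-8) + 1) + 321) + V = ((4*(-8) + 1) + 321) + 133 = ((-32 + 1) + 321) + 133 = (-31 + 321) + 133 = 290 + 133 = 423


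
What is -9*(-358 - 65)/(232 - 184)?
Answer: 1269/16 ≈ 79.313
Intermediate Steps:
-9*(-358 - 65)/(232 - 184) = -(-3807)/48 = -9*(-141/16) = 1269/16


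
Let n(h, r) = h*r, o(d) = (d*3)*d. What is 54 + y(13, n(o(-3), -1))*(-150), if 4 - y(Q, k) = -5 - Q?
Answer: -3246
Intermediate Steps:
o(d) = 3*d² (o(d) = (3*d)*d = 3*d²)
y(Q, k) = 9 + Q (y(Q, k) = 4 - (-5 - Q) = 4 + (5 + Q) = 9 + Q)
54 + y(13, n(o(-3), -1))*(-150) = 54 + (9 + 13)*(-150) = 54 + 22*(-150) = 54 - 3300 = -3246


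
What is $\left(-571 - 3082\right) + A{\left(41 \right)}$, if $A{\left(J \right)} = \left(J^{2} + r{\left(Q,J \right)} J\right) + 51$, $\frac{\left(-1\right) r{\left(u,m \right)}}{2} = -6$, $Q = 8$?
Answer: $-1429$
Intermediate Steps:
$r{\left(u,m \right)} = 12$ ($r{\left(u,m \right)} = \left(-2\right) \left(-6\right) = 12$)
$A{\left(J \right)} = 51 + J^{2} + 12 J$ ($A{\left(J \right)} = \left(J^{2} + 12 J\right) + 51 = 51 + J^{2} + 12 J$)
$\left(-571 - 3082\right) + A{\left(41 \right)} = \left(-571 - 3082\right) + \left(51 + 41^{2} + 12 \cdot 41\right) = -3653 + \left(51 + 1681 + 492\right) = -3653 + 2224 = -1429$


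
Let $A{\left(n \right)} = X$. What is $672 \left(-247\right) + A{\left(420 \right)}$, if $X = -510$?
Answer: $-166494$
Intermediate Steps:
$A{\left(n \right)} = -510$
$672 \left(-247\right) + A{\left(420 \right)} = 672 \left(-247\right) - 510 = -165984 - 510 = -166494$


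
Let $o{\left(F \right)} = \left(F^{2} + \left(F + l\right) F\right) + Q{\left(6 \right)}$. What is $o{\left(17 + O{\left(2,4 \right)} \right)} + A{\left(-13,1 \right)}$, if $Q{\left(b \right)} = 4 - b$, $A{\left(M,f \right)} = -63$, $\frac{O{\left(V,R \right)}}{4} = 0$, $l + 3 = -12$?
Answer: $258$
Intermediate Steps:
$l = -15$ ($l = -3 - 12 = -15$)
$O{\left(V,R \right)} = 0$ ($O{\left(V,R \right)} = 4 \cdot 0 = 0$)
$o{\left(F \right)} = -2 + F^{2} + F \left(-15 + F\right)$ ($o{\left(F \right)} = \left(F^{2} + \left(F - 15\right) F\right) + \left(4 - 6\right) = \left(F^{2} + \left(-15 + F\right) F\right) + \left(4 - 6\right) = \left(F^{2} + F \left(-15 + F\right)\right) - 2 = -2 + F^{2} + F \left(-15 + F\right)$)
$o{\left(17 + O{\left(2,4 \right)} \right)} + A{\left(-13,1 \right)} = \left(-2 - 15 \left(17 + 0\right) + 2 \left(17 + 0\right)^{2}\right) - 63 = \left(-2 - 255 + 2 \cdot 17^{2}\right) - 63 = \left(-2 - 255 + 2 \cdot 289\right) - 63 = \left(-2 - 255 + 578\right) - 63 = 321 - 63 = 258$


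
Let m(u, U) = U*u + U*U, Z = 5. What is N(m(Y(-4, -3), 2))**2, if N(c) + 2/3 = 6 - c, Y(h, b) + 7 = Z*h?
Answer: 27556/9 ≈ 3061.8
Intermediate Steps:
Y(h, b) = -7 + 5*h
m(u, U) = U**2 + U*u (m(u, U) = U*u + U**2 = U**2 + U*u)
N(c) = 16/3 - c (N(c) = -2/3 + (6 - c) = 16/3 - c)
N(m(Y(-4, -3), 2))**2 = (16/3 - 2*(2 + (-7 + 5*(-4))))**2 = (16/3 - 2*(2 + (-7 - 20)))**2 = (16/3 - 2*(2 - 27))**2 = (16/3 - 2*(-25))**2 = (16/3 - 1*(-50))**2 = (16/3 + 50)**2 = (166/3)**2 = 27556/9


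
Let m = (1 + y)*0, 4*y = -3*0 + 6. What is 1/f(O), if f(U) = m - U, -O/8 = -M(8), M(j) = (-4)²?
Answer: -1/128 ≈ -0.0078125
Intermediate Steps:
y = 3/2 (y = (-3*0 + 6)/4 = (0 + 6)/4 = (¼)*6 = 3/2 ≈ 1.5000)
M(j) = 16
m = 0 (m = (1 + 3/2)*0 = (5/2)*0 = 0)
O = 128 (O = -(-8)*16 = -8*(-16) = 128)
f(U) = -U (f(U) = 0 - U = -U)
1/f(O) = 1/(-1*128) = 1/(-128) = -1/128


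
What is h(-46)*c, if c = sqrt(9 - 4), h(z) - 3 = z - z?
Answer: 3*sqrt(5) ≈ 6.7082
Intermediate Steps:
h(z) = 3 (h(z) = 3 + (z - z) = 3 + 0 = 3)
c = sqrt(5) ≈ 2.2361
h(-46)*c = 3*sqrt(5)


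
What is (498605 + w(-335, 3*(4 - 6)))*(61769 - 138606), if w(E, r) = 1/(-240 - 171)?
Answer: -15745949313398/411 ≈ -3.8311e+10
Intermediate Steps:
w(E, r) = -1/411 (w(E, r) = 1/(-411) = -1/411)
(498605 + w(-335, 3*(4 - 6)))*(61769 - 138606) = (498605 - 1/411)*(61769 - 138606) = (204926654/411)*(-76837) = -15745949313398/411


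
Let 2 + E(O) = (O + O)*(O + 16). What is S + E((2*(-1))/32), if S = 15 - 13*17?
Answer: -26879/128 ≈ -209.99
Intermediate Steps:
E(O) = -2 + 2*O*(16 + O) (E(O) = -2 + (O + O)*(O + 16) = -2 + (2*O)*(16 + O) = -2 + 2*O*(16 + O))
S = -206 (S = 15 - 221 = -206)
S + E((2*(-1))/32) = -206 + (-2 + 2*((2*(-1))/32)**2 + 32*((2*(-1))/32)) = -206 + (-2 + 2*(-2*1/32)**2 + 32*(-2*1/32)) = -206 + (-2 + 2*(-1/16)**2 + 32*(-1/16)) = -206 + (-2 + 2*(1/256) - 2) = -206 + (-2 + 1/128 - 2) = -206 - 511/128 = -26879/128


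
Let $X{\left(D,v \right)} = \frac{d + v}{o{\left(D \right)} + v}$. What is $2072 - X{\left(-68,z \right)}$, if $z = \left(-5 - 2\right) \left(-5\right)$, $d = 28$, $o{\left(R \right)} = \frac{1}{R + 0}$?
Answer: $\frac{1641668}{793} \approx 2070.2$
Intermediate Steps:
$o{\left(R \right)} = \frac{1}{R}$
$z = 35$ ($z = \left(-7\right) \left(-5\right) = 35$)
$X{\left(D,v \right)} = \frac{28 + v}{v + \frac{1}{D}}$ ($X{\left(D,v \right)} = \frac{28 + v}{\frac{1}{D} + v} = \frac{28 + v}{v + \frac{1}{D}}$)
$2072 - X{\left(-68,z \right)} = 2072 - - \frac{68 \left(28 + 35\right)}{1 - 2380} = 2072 - \left(-68\right) \frac{1}{1 - 2380} \cdot 63 = 2072 - \left(-68\right) \frac{1}{-2379} \cdot 63 = 2072 - \left(-68\right) \left(- \frac{1}{2379}\right) 63 = 2072 - \frac{1428}{793} = \frac{1641668}{793}$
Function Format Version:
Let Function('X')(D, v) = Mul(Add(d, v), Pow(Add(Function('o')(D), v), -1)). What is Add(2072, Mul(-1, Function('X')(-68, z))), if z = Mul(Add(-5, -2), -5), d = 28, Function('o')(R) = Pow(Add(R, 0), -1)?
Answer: Rational(1641668, 793) ≈ 2070.2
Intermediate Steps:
Function('o')(R) = Pow(R, -1)
z = 35 (z = Mul(-7, -5) = 35)
Function('X')(D, v) = Mul(Pow(Add(v, Pow(D, -1)), -1), Add(28, v)) (Function('X')(D, v) = Mul(Add(28, v), Pow(Add(Pow(D, -1), v), -1)) = Mul(Add(28, v), Pow(Add(v, Pow(D, -1)), -1)) = Mul(Pow(Add(v, Pow(D, -1)), -1), Add(28, v)))
Add(2072, Mul(-1, Function('X')(-68, z))) = Add(2072, Mul(-1, Mul(-68, Pow(Add(1, Mul(-68, 35)), -1), Add(28, 35)))) = Add(2072, Mul(-1, Mul(-68, Pow(Add(1, -2380), -1), 63))) = Add(2072, Mul(-1, Mul(-68, Pow(-2379, -1), 63))) = Add(2072, Mul(-1, Mul(-68, Rational(-1, 2379), 63))) = Add(2072, Mul(-1, Rational(1428, 793))) = Add(2072, Rational(-1428, 793)) = Rational(1641668, 793)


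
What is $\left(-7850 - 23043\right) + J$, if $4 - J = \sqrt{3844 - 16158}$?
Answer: $-30889 - i \sqrt{12314} \approx -30889.0 - 110.97 i$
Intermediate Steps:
$J = 4 - i \sqrt{12314}$ ($J = 4 - \sqrt{3844 - 16158} = 4 - \sqrt{-12314} = 4 - i \sqrt{12314} \approx 4.0 - 110.97 i$)
$\left(-7850 - 23043\right) + J = \left(-7850 - 23043\right) + \left(4 - i \sqrt{12314}\right) = -30893 + \left(4 - i \sqrt{12314}\right) = -30889 - i \sqrt{12314}$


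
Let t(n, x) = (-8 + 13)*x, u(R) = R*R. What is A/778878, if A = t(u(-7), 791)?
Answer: 3955/778878 ≈ 0.0050778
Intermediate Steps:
u(R) = R²
t(n, x) = 5*x
A = 3955 (A = 5*791 = 3955)
A/778878 = 3955/778878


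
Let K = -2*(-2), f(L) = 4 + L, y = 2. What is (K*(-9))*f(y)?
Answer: -216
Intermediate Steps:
K = 4
(K*(-9))*f(y) = (4*(-9))*(4 + 2) = -36*6 = -216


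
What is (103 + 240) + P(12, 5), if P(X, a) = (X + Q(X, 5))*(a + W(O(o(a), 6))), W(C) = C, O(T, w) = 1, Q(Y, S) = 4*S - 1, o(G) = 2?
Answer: 529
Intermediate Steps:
Q(Y, S) = -1 + 4*S
P(X, a) = (1 + a)*(19 + X) (P(X, a) = (X + (-1 + 4*5))*(a + 1) = (X + (-1 + 20))*(1 + a) = (X + 19)*(1 + a) = (19 + X)*(1 + a) = (1 + a)*(19 + X))
(103 + 240) + P(12, 5) = (103 + 240) + (19 + 12 + 19*5 + 12*5) = 343 + (19 + 12 + 95 + 60) = 343 + 186 = 529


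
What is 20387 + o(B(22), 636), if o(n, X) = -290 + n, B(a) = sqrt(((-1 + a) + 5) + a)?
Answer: 20097 + 4*sqrt(3) ≈ 20104.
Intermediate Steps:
B(a) = sqrt(4 + 2*a) (B(a) = sqrt((4 + a) + a) = sqrt(4 + 2*a))
20387 + o(B(22), 636) = 20387 + (-290 + sqrt(4 + 2*22)) = 20387 + (-290 + sqrt(4 + 44)) = 20387 + (-290 + sqrt(48)) = 20387 + (-290 + 4*sqrt(3)) = 20097 + 4*sqrt(3)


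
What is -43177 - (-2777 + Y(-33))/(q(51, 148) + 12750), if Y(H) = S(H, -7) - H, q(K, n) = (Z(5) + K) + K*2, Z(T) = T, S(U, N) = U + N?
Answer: -139331483/3227 ≈ -43177.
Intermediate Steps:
S(U, N) = N + U
q(K, n) = 5 + 3*K (q(K, n) = (5 + K) + K*2 = (5 + K) + 2*K = 5 + 3*K)
Y(H) = -7 (Y(H) = (-7 + H) - H = -7)
-43177 - (-2777 + Y(-33))/(q(51, 148) + 12750) = -43177 - (-2777 - 7)/((5 + 3*51) + 12750) = -43177 - (-2784)/((5 + 153) + 12750) = -43177 - (-2784)/(158 + 12750) = -43177 - (-2784)/12908 = -43177 - 1*(-696/3227) = -43177 + 696/3227 = -139331483/3227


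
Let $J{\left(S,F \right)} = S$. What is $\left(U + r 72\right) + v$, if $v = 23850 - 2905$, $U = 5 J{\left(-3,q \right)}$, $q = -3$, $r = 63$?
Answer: $25466$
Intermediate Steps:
$U = -15$ ($U = 5 \left(-3\right) = -15$)
$v = 20945$
$\left(U + r 72\right) + v = \left(-15 + 63 \cdot 72\right) + 20945 = \left(-15 + 4536\right) + 20945 = 4521 + 20945 = 25466$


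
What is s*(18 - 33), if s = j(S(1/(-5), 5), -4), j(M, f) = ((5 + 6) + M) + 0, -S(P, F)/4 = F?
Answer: 135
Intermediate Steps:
S(P, F) = -4*F
j(M, f) = 11 + M (j(M, f) = (11 + M) + 0 = 11 + M)
s = -9 (s = 11 - 4*5 = 11 - 20 = -9)
s*(18 - 33) = -9*(18 - 33) = -9*(-15) = 135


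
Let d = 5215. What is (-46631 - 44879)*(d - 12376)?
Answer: 655303110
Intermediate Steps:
(-46631 - 44879)*(d - 12376) = (-46631 - 44879)*(5215 - 12376) = -91510*(-7161) = 655303110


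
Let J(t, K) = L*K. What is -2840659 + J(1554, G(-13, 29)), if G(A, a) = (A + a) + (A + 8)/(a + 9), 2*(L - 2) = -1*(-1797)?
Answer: -214804081/76 ≈ -2.8264e+6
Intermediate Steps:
L = 1801/2 (L = 2 + (-1*(-1797))/2 = 2 + (½)*1797 = 2 + 1797/2 = 1801/2 ≈ 900.50)
G(A, a) = A + a + (8 + A)/(9 + a) (G(A, a) = (A + a) + (8 + A)/(9 + a) = A + a + (8 + A)/(9 + a))
J(t, K) = 1801*K/2
-2840659 + J(1554, G(-13, 29)) = -2840659 + 1801*((8 + 29² + 9*29 + 10*(-13) - 13*29)/(9 + 29))/2 = -2840659 + 1801*((8 + 841 + 261 - 130 - 377)/38)/2 = -2840659 + 1801*((1/38)*603)/2 = -2840659 + (1801/2)*(603/38) = -2840659 + 1086003/76 = -214804081/76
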